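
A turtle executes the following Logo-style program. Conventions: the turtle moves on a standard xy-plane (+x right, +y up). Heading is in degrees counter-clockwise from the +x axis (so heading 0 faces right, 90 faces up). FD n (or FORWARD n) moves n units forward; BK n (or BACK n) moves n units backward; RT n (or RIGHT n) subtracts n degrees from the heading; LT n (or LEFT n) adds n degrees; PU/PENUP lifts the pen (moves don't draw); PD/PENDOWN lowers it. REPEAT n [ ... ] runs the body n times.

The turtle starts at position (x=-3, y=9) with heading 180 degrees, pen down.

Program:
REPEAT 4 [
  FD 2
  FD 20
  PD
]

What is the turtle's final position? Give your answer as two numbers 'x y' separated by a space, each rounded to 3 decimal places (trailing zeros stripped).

Answer: -91 9

Derivation:
Executing turtle program step by step:
Start: pos=(-3,9), heading=180, pen down
REPEAT 4 [
  -- iteration 1/4 --
  FD 2: (-3,9) -> (-5,9) [heading=180, draw]
  FD 20: (-5,9) -> (-25,9) [heading=180, draw]
  PD: pen down
  -- iteration 2/4 --
  FD 2: (-25,9) -> (-27,9) [heading=180, draw]
  FD 20: (-27,9) -> (-47,9) [heading=180, draw]
  PD: pen down
  -- iteration 3/4 --
  FD 2: (-47,9) -> (-49,9) [heading=180, draw]
  FD 20: (-49,9) -> (-69,9) [heading=180, draw]
  PD: pen down
  -- iteration 4/4 --
  FD 2: (-69,9) -> (-71,9) [heading=180, draw]
  FD 20: (-71,9) -> (-91,9) [heading=180, draw]
  PD: pen down
]
Final: pos=(-91,9), heading=180, 8 segment(s) drawn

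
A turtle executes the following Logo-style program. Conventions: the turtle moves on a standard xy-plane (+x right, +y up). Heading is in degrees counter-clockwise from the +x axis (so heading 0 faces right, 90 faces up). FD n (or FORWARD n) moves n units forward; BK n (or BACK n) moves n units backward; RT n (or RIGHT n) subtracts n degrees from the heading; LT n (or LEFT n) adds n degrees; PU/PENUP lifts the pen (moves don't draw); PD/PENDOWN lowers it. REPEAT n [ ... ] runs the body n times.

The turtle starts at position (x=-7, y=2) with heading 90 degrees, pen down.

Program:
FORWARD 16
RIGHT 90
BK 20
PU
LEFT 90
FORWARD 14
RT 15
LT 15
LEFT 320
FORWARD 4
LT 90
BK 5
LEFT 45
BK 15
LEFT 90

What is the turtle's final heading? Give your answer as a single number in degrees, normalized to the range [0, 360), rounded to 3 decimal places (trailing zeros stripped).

Answer: 275

Derivation:
Executing turtle program step by step:
Start: pos=(-7,2), heading=90, pen down
FD 16: (-7,2) -> (-7,18) [heading=90, draw]
RT 90: heading 90 -> 0
BK 20: (-7,18) -> (-27,18) [heading=0, draw]
PU: pen up
LT 90: heading 0 -> 90
FD 14: (-27,18) -> (-27,32) [heading=90, move]
RT 15: heading 90 -> 75
LT 15: heading 75 -> 90
LT 320: heading 90 -> 50
FD 4: (-27,32) -> (-24.429,35.064) [heading=50, move]
LT 90: heading 50 -> 140
BK 5: (-24.429,35.064) -> (-20.599,31.85) [heading=140, move]
LT 45: heading 140 -> 185
BK 15: (-20.599,31.85) -> (-5.656,33.158) [heading=185, move]
LT 90: heading 185 -> 275
Final: pos=(-5.656,33.158), heading=275, 2 segment(s) drawn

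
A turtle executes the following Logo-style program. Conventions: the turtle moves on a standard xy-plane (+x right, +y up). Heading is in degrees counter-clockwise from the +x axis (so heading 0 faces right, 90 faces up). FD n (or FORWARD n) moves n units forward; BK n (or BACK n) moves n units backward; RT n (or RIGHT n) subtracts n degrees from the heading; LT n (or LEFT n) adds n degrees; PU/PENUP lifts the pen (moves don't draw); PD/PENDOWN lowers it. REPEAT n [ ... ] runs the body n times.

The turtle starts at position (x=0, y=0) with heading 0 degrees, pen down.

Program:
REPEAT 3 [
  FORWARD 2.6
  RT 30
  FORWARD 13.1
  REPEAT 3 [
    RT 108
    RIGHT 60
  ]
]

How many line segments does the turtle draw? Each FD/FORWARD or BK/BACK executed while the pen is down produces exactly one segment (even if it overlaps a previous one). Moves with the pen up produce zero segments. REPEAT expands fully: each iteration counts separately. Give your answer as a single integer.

Executing turtle program step by step:
Start: pos=(0,0), heading=0, pen down
REPEAT 3 [
  -- iteration 1/3 --
  FD 2.6: (0,0) -> (2.6,0) [heading=0, draw]
  RT 30: heading 0 -> 330
  FD 13.1: (2.6,0) -> (13.945,-6.55) [heading=330, draw]
  REPEAT 3 [
    -- iteration 1/3 --
    RT 108: heading 330 -> 222
    RT 60: heading 222 -> 162
    -- iteration 2/3 --
    RT 108: heading 162 -> 54
    RT 60: heading 54 -> 354
    -- iteration 3/3 --
    RT 108: heading 354 -> 246
    RT 60: heading 246 -> 186
  ]
  -- iteration 2/3 --
  FD 2.6: (13.945,-6.55) -> (11.359,-6.822) [heading=186, draw]
  RT 30: heading 186 -> 156
  FD 13.1: (11.359,-6.822) -> (-0.608,-1.494) [heading=156, draw]
  REPEAT 3 [
    -- iteration 1/3 --
    RT 108: heading 156 -> 48
    RT 60: heading 48 -> 348
    -- iteration 2/3 --
    RT 108: heading 348 -> 240
    RT 60: heading 240 -> 180
    -- iteration 3/3 --
    RT 108: heading 180 -> 72
    RT 60: heading 72 -> 12
  ]
  -- iteration 3/3 --
  FD 2.6: (-0.608,-1.494) -> (1.935,-0.953) [heading=12, draw]
  RT 30: heading 12 -> 342
  FD 13.1: (1.935,-0.953) -> (14.394,-5.001) [heading=342, draw]
  REPEAT 3 [
    -- iteration 1/3 --
    RT 108: heading 342 -> 234
    RT 60: heading 234 -> 174
    -- iteration 2/3 --
    RT 108: heading 174 -> 66
    RT 60: heading 66 -> 6
    -- iteration 3/3 --
    RT 108: heading 6 -> 258
    RT 60: heading 258 -> 198
  ]
]
Final: pos=(14.394,-5.001), heading=198, 6 segment(s) drawn
Segments drawn: 6

Answer: 6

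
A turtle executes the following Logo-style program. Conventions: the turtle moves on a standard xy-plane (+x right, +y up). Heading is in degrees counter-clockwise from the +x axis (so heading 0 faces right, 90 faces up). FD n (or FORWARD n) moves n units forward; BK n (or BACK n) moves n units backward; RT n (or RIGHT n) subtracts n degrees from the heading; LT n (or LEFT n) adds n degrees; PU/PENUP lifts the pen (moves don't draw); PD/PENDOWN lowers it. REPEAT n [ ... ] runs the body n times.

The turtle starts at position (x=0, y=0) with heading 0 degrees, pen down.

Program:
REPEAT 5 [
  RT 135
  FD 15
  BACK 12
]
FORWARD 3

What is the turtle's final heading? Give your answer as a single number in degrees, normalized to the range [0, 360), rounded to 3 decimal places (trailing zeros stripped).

Executing turtle program step by step:
Start: pos=(0,0), heading=0, pen down
REPEAT 5 [
  -- iteration 1/5 --
  RT 135: heading 0 -> 225
  FD 15: (0,0) -> (-10.607,-10.607) [heading=225, draw]
  BK 12: (-10.607,-10.607) -> (-2.121,-2.121) [heading=225, draw]
  -- iteration 2/5 --
  RT 135: heading 225 -> 90
  FD 15: (-2.121,-2.121) -> (-2.121,12.879) [heading=90, draw]
  BK 12: (-2.121,12.879) -> (-2.121,0.879) [heading=90, draw]
  -- iteration 3/5 --
  RT 135: heading 90 -> 315
  FD 15: (-2.121,0.879) -> (8.485,-9.728) [heading=315, draw]
  BK 12: (8.485,-9.728) -> (0,-1.243) [heading=315, draw]
  -- iteration 4/5 --
  RT 135: heading 315 -> 180
  FD 15: (0,-1.243) -> (-15,-1.243) [heading=180, draw]
  BK 12: (-15,-1.243) -> (-3,-1.243) [heading=180, draw]
  -- iteration 5/5 --
  RT 135: heading 180 -> 45
  FD 15: (-3,-1.243) -> (7.607,9.364) [heading=45, draw]
  BK 12: (7.607,9.364) -> (-0.879,0.879) [heading=45, draw]
]
FD 3: (-0.879,0.879) -> (1.243,3) [heading=45, draw]
Final: pos=(1.243,3), heading=45, 11 segment(s) drawn

Answer: 45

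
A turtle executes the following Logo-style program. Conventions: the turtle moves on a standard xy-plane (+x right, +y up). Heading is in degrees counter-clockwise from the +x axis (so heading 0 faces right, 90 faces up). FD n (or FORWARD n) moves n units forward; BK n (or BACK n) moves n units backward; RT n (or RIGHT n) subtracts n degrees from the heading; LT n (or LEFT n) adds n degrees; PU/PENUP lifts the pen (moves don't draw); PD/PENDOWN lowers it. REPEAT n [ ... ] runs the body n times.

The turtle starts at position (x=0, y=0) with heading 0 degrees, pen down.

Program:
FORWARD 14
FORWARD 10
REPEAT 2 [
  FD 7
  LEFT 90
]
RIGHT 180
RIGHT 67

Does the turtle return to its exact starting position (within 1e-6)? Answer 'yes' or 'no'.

Executing turtle program step by step:
Start: pos=(0,0), heading=0, pen down
FD 14: (0,0) -> (14,0) [heading=0, draw]
FD 10: (14,0) -> (24,0) [heading=0, draw]
REPEAT 2 [
  -- iteration 1/2 --
  FD 7: (24,0) -> (31,0) [heading=0, draw]
  LT 90: heading 0 -> 90
  -- iteration 2/2 --
  FD 7: (31,0) -> (31,7) [heading=90, draw]
  LT 90: heading 90 -> 180
]
RT 180: heading 180 -> 0
RT 67: heading 0 -> 293
Final: pos=(31,7), heading=293, 4 segment(s) drawn

Start position: (0, 0)
Final position: (31, 7)
Distance = 31.78; >= 1e-6 -> NOT closed

Answer: no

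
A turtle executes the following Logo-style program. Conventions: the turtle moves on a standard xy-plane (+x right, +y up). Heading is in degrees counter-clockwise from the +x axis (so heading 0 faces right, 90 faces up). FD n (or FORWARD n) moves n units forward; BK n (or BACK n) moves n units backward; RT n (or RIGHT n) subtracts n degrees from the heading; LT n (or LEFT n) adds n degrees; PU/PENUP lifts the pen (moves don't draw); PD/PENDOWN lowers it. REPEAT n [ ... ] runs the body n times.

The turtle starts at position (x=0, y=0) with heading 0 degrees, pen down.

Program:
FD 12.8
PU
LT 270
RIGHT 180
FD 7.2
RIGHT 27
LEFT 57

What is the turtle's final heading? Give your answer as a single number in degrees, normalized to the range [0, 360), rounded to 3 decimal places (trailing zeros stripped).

Answer: 120

Derivation:
Executing turtle program step by step:
Start: pos=(0,0), heading=0, pen down
FD 12.8: (0,0) -> (12.8,0) [heading=0, draw]
PU: pen up
LT 270: heading 0 -> 270
RT 180: heading 270 -> 90
FD 7.2: (12.8,0) -> (12.8,7.2) [heading=90, move]
RT 27: heading 90 -> 63
LT 57: heading 63 -> 120
Final: pos=(12.8,7.2), heading=120, 1 segment(s) drawn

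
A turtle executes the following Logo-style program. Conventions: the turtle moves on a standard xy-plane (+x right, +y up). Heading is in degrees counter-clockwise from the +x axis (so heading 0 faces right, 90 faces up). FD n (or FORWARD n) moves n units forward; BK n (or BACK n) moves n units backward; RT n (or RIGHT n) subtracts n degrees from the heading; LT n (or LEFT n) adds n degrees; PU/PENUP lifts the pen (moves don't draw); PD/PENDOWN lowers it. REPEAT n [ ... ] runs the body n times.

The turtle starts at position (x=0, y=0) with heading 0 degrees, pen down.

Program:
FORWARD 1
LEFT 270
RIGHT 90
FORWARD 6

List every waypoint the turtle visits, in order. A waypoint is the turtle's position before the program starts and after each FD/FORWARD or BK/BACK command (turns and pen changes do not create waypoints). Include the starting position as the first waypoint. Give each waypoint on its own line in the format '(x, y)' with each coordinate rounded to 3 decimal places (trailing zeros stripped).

Executing turtle program step by step:
Start: pos=(0,0), heading=0, pen down
FD 1: (0,0) -> (1,0) [heading=0, draw]
LT 270: heading 0 -> 270
RT 90: heading 270 -> 180
FD 6: (1,0) -> (-5,0) [heading=180, draw]
Final: pos=(-5,0), heading=180, 2 segment(s) drawn
Waypoints (3 total):
(0, 0)
(1, 0)
(-5, 0)

Answer: (0, 0)
(1, 0)
(-5, 0)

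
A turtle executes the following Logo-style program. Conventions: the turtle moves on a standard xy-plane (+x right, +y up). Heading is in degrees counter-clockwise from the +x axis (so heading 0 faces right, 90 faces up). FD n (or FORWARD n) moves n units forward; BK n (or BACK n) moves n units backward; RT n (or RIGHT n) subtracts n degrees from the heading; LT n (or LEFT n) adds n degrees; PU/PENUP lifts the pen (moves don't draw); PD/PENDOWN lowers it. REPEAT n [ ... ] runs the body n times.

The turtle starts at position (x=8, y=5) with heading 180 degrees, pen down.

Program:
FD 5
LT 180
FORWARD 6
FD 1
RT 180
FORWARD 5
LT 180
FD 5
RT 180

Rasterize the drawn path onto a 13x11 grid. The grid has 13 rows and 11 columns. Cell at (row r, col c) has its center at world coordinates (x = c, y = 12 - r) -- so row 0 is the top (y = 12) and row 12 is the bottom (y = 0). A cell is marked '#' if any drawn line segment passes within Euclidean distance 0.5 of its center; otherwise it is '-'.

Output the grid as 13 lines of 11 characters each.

Segment 0: (8,5) -> (3,5)
Segment 1: (3,5) -> (9,5)
Segment 2: (9,5) -> (10,5)
Segment 3: (10,5) -> (5,5)
Segment 4: (5,5) -> (10,5)

Answer: -----------
-----------
-----------
-----------
-----------
-----------
-----------
---########
-----------
-----------
-----------
-----------
-----------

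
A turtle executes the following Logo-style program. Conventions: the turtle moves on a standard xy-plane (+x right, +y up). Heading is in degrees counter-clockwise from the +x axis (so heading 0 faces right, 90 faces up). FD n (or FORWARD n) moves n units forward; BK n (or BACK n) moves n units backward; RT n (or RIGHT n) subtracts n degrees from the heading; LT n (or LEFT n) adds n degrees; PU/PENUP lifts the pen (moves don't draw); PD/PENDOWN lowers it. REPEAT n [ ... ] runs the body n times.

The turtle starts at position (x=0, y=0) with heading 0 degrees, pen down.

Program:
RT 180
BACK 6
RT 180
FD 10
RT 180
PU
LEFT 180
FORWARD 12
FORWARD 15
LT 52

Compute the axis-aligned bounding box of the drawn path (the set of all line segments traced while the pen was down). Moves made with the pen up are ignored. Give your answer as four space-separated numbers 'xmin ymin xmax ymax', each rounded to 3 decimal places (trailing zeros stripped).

Executing turtle program step by step:
Start: pos=(0,0), heading=0, pen down
RT 180: heading 0 -> 180
BK 6: (0,0) -> (6,0) [heading=180, draw]
RT 180: heading 180 -> 0
FD 10: (6,0) -> (16,0) [heading=0, draw]
RT 180: heading 0 -> 180
PU: pen up
LT 180: heading 180 -> 0
FD 12: (16,0) -> (28,0) [heading=0, move]
FD 15: (28,0) -> (43,0) [heading=0, move]
LT 52: heading 0 -> 52
Final: pos=(43,0), heading=52, 2 segment(s) drawn

Segment endpoints: x in {0, 6, 16}, y in {0, 0, 0}
xmin=0, ymin=0, xmax=16, ymax=0

Answer: 0 0 16 0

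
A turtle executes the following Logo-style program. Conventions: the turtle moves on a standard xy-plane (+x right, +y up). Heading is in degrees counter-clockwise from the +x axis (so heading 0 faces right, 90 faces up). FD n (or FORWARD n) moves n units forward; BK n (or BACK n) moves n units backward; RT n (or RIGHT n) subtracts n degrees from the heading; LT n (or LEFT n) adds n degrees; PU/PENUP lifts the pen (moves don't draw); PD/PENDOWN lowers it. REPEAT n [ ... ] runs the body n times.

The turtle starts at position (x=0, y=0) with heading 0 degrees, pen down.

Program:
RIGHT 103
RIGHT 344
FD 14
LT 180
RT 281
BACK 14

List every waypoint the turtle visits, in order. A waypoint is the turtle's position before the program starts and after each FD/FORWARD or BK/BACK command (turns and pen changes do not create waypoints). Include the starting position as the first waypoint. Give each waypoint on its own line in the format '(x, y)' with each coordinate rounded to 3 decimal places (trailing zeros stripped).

Answer: (0, 0)
(0.733, -13.981)
(14.596, -15.929)

Derivation:
Executing turtle program step by step:
Start: pos=(0,0), heading=0, pen down
RT 103: heading 0 -> 257
RT 344: heading 257 -> 273
FD 14: (0,0) -> (0.733,-13.981) [heading=273, draw]
LT 180: heading 273 -> 93
RT 281: heading 93 -> 172
BK 14: (0.733,-13.981) -> (14.596,-15.929) [heading=172, draw]
Final: pos=(14.596,-15.929), heading=172, 2 segment(s) drawn
Waypoints (3 total):
(0, 0)
(0.733, -13.981)
(14.596, -15.929)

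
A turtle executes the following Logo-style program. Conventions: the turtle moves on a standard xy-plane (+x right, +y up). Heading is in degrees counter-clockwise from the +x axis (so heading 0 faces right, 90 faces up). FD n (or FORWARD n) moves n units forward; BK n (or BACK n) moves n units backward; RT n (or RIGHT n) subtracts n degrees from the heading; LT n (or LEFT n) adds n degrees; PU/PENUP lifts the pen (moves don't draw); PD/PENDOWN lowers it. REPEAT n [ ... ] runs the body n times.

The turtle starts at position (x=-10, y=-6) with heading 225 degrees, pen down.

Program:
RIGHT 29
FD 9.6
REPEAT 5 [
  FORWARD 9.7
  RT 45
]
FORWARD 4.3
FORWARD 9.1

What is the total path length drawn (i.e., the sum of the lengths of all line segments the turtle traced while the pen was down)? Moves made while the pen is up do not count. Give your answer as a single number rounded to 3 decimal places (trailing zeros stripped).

Executing turtle program step by step:
Start: pos=(-10,-6), heading=225, pen down
RT 29: heading 225 -> 196
FD 9.6: (-10,-6) -> (-19.228,-8.646) [heading=196, draw]
REPEAT 5 [
  -- iteration 1/5 --
  FD 9.7: (-19.228,-8.646) -> (-28.552,-11.32) [heading=196, draw]
  RT 45: heading 196 -> 151
  -- iteration 2/5 --
  FD 9.7: (-28.552,-11.32) -> (-37.036,-6.617) [heading=151, draw]
  RT 45: heading 151 -> 106
  -- iteration 3/5 --
  FD 9.7: (-37.036,-6.617) -> (-39.71,2.707) [heading=106, draw]
  RT 45: heading 106 -> 61
  -- iteration 4/5 --
  FD 9.7: (-39.71,2.707) -> (-35.007,11.191) [heading=61, draw]
  RT 45: heading 61 -> 16
  -- iteration 5/5 --
  FD 9.7: (-35.007,11.191) -> (-25.683,13.865) [heading=16, draw]
  RT 45: heading 16 -> 331
]
FD 4.3: (-25.683,13.865) -> (-21.922,11.78) [heading=331, draw]
FD 9.1: (-21.922,11.78) -> (-13.963,7.368) [heading=331, draw]
Final: pos=(-13.963,7.368), heading=331, 8 segment(s) drawn

Segment lengths:
  seg 1: (-10,-6) -> (-19.228,-8.646), length = 9.6
  seg 2: (-19.228,-8.646) -> (-28.552,-11.32), length = 9.7
  seg 3: (-28.552,-11.32) -> (-37.036,-6.617), length = 9.7
  seg 4: (-37.036,-6.617) -> (-39.71,2.707), length = 9.7
  seg 5: (-39.71,2.707) -> (-35.007,11.191), length = 9.7
  seg 6: (-35.007,11.191) -> (-25.683,13.865), length = 9.7
  seg 7: (-25.683,13.865) -> (-21.922,11.78), length = 4.3
  seg 8: (-21.922,11.78) -> (-13.963,7.368), length = 9.1
Total = 71.5

Answer: 71.5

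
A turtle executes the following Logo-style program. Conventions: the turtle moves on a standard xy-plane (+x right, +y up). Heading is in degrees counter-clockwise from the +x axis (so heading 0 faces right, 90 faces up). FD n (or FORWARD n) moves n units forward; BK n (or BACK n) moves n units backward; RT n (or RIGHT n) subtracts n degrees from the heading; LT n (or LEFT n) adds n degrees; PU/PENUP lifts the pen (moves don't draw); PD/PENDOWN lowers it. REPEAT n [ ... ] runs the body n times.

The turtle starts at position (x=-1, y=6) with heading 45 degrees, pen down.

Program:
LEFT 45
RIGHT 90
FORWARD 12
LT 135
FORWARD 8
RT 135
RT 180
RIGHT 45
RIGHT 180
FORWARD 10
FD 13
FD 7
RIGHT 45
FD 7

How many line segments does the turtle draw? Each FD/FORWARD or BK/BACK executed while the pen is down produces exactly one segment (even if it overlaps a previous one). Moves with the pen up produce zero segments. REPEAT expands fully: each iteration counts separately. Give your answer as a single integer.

Executing turtle program step by step:
Start: pos=(-1,6), heading=45, pen down
LT 45: heading 45 -> 90
RT 90: heading 90 -> 0
FD 12: (-1,6) -> (11,6) [heading=0, draw]
LT 135: heading 0 -> 135
FD 8: (11,6) -> (5.343,11.657) [heading=135, draw]
RT 135: heading 135 -> 0
RT 180: heading 0 -> 180
RT 45: heading 180 -> 135
RT 180: heading 135 -> 315
FD 10: (5.343,11.657) -> (12.414,4.586) [heading=315, draw]
FD 13: (12.414,4.586) -> (21.607,-4.607) [heading=315, draw]
FD 7: (21.607,-4.607) -> (26.556,-9.556) [heading=315, draw]
RT 45: heading 315 -> 270
FD 7: (26.556,-9.556) -> (26.556,-16.556) [heading=270, draw]
Final: pos=(26.556,-16.556), heading=270, 6 segment(s) drawn
Segments drawn: 6

Answer: 6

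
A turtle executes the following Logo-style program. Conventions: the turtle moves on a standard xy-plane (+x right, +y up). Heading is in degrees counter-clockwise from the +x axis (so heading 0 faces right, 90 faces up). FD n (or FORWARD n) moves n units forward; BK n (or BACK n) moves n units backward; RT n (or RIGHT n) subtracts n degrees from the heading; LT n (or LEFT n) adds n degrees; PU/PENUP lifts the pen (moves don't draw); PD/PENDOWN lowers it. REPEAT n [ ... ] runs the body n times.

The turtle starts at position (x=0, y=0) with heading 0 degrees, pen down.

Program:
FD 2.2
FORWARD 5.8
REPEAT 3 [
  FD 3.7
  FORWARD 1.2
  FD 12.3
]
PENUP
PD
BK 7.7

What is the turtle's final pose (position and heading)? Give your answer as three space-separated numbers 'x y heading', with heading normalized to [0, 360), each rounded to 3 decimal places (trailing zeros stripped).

Answer: 51.9 0 0

Derivation:
Executing turtle program step by step:
Start: pos=(0,0), heading=0, pen down
FD 2.2: (0,0) -> (2.2,0) [heading=0, draw]
FD 5.8: (2.2,0) -> (8,0) [heading=0, draw]
REPEAT 3 [
  -- iteration 1/3 --
  FD 3.7: (8,0) -> (11.7,0) [heading=0, draw]
  FD 1.2: (11.7,0) -> (12.9,0) [heading=0, draw]
  FD 12.3: (12.9,0) -> (25.2,0) [heading=0, draw]
  -- iteration 2/3 --
  FD 3.7: (25.2,0) -> (28.9,0) [heading=0, draw]
  FD 1.2: (28.9,0) -> (30.1,0) [heading=0, draw]
  FD 12.3: (30.1,0) -> (42.4,0) [heading=0, draw]
  -- iteration 3/3 --
  FD 3.7: (42.4,0) -> (46.1,0) [heading=0, draw]
  FD 1.2: (46.1,0) -> (47.3,0) [heading=0, draw]
  FD 12.3: (47.3,0) -> (59.6,0) [heading=0, draw]
]
PU: pen up
PD: pen down
BK 7.7: (59.6,0) -> (51.9,0) [heading=0, draw]
Final: pos=(51.9,0), heading=0, 12 segment(s) drawn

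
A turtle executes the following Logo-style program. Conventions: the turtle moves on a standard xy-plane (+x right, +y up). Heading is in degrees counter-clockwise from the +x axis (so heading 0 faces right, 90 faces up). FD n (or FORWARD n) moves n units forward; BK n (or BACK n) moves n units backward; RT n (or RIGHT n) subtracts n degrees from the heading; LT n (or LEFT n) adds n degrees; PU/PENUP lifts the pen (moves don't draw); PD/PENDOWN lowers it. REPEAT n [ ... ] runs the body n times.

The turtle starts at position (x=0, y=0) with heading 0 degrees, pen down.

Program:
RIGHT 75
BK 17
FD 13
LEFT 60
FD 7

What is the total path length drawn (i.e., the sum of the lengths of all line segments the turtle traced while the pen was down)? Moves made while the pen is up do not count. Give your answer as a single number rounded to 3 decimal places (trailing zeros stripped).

Answer: 37

Derivation:
Executing turtle program step by step:
Start: pos=(0,0), heading=0, pen down
RT 75: heading 0 -> 285
BK 17: (0,0) -> (-4.4,16.421) [heading=285, draw]
FD 13: (-4.4,16.421) -> (-1.035,3.864) [heading=285, draw]
LT 60: heading 285 -> 345
FD 7: (-1.035,3.864) -> (5.726,2.052) [heading=345, draw]
Final: pos=(5.726,2.052), heading=345, 3 segment(s) drawn

Segment lengths:
  seg 1: (0,0) -> (-4.4,16.421), length = 17
  seg 2: (-4.4,16.421) -> (-1.035,3.864), length = 13
  seg 3: (-1.035,3.864) -> (5.726,2.052), length = 7
Total = 37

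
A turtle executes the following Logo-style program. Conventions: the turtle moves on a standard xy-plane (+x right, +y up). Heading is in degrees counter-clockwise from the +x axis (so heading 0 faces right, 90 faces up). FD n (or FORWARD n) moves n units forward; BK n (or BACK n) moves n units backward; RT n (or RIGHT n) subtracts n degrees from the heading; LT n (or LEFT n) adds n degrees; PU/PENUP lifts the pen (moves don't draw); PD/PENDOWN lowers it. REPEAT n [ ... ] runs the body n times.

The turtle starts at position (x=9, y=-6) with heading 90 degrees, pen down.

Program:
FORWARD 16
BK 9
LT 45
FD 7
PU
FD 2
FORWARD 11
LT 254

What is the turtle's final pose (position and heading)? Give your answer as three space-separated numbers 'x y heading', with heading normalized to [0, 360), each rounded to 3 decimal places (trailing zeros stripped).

Answer: -5.142 15.142 29

Derivation:
Executing turtle program step by step:
Start: pos=(9,-6), heading=90, pen down
FD 16: (9,-6) -> (9,10) [heading=90, draw]
BK 9: (9,10) -> (9,1) [heading=90, draw]
LT 45: heading 90 -> 135
FD 7: (9,1) -> (4.05,5.95) [heading=135, draw]
PU: pen up
FD 2: (4.05,5.95) -> (2.636,7.364) [heading=135, move]
FD 11: (2.636,7.364) -> (-5.142,15.142) [heading=135, move]
LT 254: heading 135 -> 29
Final: pos=(-5.142,15.142), heading=29, 3 segment(s) drawn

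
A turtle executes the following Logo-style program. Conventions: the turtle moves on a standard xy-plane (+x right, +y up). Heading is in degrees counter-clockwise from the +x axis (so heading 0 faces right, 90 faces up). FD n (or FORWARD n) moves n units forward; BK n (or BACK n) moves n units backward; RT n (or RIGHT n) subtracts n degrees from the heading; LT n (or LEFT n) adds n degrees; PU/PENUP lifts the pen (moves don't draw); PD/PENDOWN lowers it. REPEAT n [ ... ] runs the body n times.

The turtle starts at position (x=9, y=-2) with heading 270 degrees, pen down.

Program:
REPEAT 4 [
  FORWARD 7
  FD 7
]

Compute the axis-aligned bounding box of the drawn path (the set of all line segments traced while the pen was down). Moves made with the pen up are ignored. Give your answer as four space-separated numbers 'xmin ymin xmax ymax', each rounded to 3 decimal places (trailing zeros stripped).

Executing turtle program step by step:
Start: pos=(9,-2), heading=270, pen down
REPEAT 4 [
  -- iteration 1/4 --
  FD 7: (9,-2) -> (9,-9) [heading=270, draw]
  FD 7: (9,-9) -> (9,-16) [heading=270, draw]
  -- iteration 2/4 --
  FD 7: (9,-16) -> (9,-23) [heading=270, draw]
  FD 7: (9,-23) -> (9,-30) [heading=270, draw]
  -- iteration 3/4 --
  FD 7: (9,-30) -> (9,-37) [heading=270, draw]
  FD 7: (9,-37) -> (9,-44) [heading=270, draw]
  -- iteration 4/4 --
  FD 7: (9,-44) -> (9,-51) [heading=270, draw]
  FD 7: (9,-51) -> (9,-58) [heading=270, draw]
]
Final: pos=(9,-58), heading=270, 8 segment(s) drawn

Segment endpoints: x in {9, 9, 9, 9, 9, 9, 9, 9, 9}, y in {-58, -51, -44, -37, -30, -23, -16, -9, -2}
xmin=9, ymin=-58, xmax=9, ymax=-2

Answer: 9 -58 9 -2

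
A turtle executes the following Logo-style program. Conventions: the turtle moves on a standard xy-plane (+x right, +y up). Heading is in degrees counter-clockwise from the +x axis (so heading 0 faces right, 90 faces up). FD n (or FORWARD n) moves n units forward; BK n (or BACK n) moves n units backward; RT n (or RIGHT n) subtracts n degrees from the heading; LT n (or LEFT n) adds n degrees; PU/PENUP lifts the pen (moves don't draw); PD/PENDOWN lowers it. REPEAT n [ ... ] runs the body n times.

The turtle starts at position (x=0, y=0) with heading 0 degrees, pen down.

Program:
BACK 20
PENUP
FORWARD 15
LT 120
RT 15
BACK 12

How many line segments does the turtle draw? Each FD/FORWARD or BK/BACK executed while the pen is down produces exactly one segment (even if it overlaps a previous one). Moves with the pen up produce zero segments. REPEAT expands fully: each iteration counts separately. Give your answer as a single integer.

Answer: 1

Derivation:
Executing turtle program step by step:
Start: pos=(0,0), heading=0, pen down
BK 20: (0,0) -> (-20,0) [heading=0, draw]
PU: pen up
FD 15: (-20,0) -> (-5,0) [heading=0, move]
LT 120: heading 0 -> 120
RT 15: heading 120 -> 105
BK 12: (-5,0) -> (-1.894,-11.591) [heading=105, move]
Final: pos=(-1.894,-11.591), heading=105, 1 segment(s) drawn
Segments drawn: 1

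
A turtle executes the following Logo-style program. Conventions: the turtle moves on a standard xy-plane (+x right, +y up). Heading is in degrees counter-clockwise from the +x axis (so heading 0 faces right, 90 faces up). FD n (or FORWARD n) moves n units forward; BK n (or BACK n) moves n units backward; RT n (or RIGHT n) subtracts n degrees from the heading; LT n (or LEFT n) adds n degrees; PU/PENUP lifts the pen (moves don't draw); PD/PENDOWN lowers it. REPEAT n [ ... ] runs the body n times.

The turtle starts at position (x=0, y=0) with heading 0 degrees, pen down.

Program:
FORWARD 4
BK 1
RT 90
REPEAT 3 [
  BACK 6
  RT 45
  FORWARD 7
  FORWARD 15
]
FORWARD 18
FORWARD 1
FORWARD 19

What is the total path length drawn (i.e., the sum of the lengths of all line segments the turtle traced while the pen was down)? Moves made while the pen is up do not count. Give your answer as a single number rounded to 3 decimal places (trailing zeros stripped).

Executing turtle program step by step:
Start: pos=(0,0), heading=0, pen down
FD 4: (0,0) -> (4,0) [heading=0, draw]
BK 1: (4,0) -> (3,0) [heading=0, draw]
RT 90: heading 0 -> 270
REPEAT 3 [
  -- iteration 1/3 --
  BK 6: (3,0) -> (3,6) [heading=270, draw]
  RT 45: heading 270 -> 225
  FD 7: (3,6) -> (-1.95,1.05) [heading=225, draw]
  FD 15: (-1.95,1.05) -> (-12.556,-9.556) [heading=225, draw]
  -- iteration 2/3 --
  BK 6: (-12.556,-9.556) -> (-8.314,-5.314) [heading=225, draw]
  RT 45: heading 225 -> 180
  FD 7: (-8.314,-5.314) -> (-15.314,-5.314) [heading=180, draw]
  FD 15: (-15.314,-5.314) -> (-30.314,-5.314) [heading=180, draw]
  -- iteration 3/3 --
  BK 6: (-30.314,-5.314) -> (-24.314,-5.314) [heading=180, draw]
  RT 45: heading 180 -> 135
  FD 7: (-24.314,-5.314) -> (-29.263,-0.364) [heading=135, draw]
  FD 15: (-29.263,-0.364) -> (-39.87,10.243) [heading=135, draw]
]
FD 18: (-39.87,10.243) -> (-52.598,22.971) [heading=135, draw]
FD 1: (-52.598,22.971) -> (-53.305,23.678) [heading=135, draw]
FD 19: (-53.305,23.678) -> (-66.74,37.113) [heading=135, draw]
Final: pos=(-66.74,37.113), heading=135, 14 segment(s) drawn

Segment lengths:
  seg 1: (0,0) -> (4,0), length = 4
  seg 2: (4,0) -> (3,0), length = 1
  seg 3: (3,0) -> (3,6), length = 6
  seg 4: (3,6) -> (-1.95,1.05), length = 7
  seg 5: (-1.95,1.05) -> (-12.556,-9.556), length = 15
  seg 6: (-12.556,-9.556) -> (-8.314,-5.314), length = 6
  seg 7: (-8.314,-5.314) -> (-15.314,-5.314), length = 7
  seg 8: (-15.314,-5.314) -> (-30.314,-5.314), length = 15
  seg 9: (-30.314,-5.314) -> (-24.314,-5.314), length = 6
  seg 10: (-24.314,-5.314) -> (-29.263,-0.364), length = 7
  seg 11: (-29.263,-0.364) -> (-39.87,10.243), length = 15
  seg 12: (-39.87,10.243) -> (-52.598,22.971), length = 18
  seg 13: (-52.598,22.971) -> (-53.305,23.678), length = 1
  seg 14: (-53.305,23.678) -> (-66.74,37.113), length = 19
Total = 127

Answer: 127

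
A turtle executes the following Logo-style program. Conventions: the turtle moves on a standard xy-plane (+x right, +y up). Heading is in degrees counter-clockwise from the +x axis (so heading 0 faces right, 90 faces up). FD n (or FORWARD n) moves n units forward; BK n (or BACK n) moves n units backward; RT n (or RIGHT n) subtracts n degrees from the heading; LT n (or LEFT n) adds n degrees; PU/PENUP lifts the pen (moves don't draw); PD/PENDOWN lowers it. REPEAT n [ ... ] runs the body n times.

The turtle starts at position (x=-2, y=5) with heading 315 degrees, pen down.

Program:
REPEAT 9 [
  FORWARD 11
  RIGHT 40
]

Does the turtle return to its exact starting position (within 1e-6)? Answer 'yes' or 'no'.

Answer: yes

Derivation:
Executing turtle program step by step:
Start: pos=(-2,5), heading=315, pen down
REPEAT 9 [
  -- iteration 1/9 --
  FD 11: (-2,5) -> (5.778,-2.778) [heading=315, draw]
  RT 40: heading 315 -> 275
  -- iteration 2/9 --
  FD 11: (5.778,-2.778) -> (6.737,-13.736) [heading=275, draw]
  RT 40: heading 275 -> 235
  -- iteration 3/9 --
  FD 11: (6.737,-13.736) -> (0.428,-22.747) [heading=235, draw]
  RT 40: heading 235 -> 195
  -- iteration 4/9 --
  FD 11: (0.428,-22.747) -> (-10.198,-25.594) [heading=195, draw]
  RT 40: heading 195 -> 155
  -- iteration 5/9 --
  FD 11: (-10.198,-25.594) -> (-20.167,-20.945) [heading=155, draw]
  RT 40: heading 155 -> 115
  -- iteration 6/9 --
  FD 11: (-20.167,-20.945) -> (-24.816,-10.976) [heading=115, draw]
  RT 40: heading 115 -> 75
  -- iteration 7/9 --
  FD 11: (-24.816,-10.976) -> (-21.969,-0.351) [heading=75, draw]
  RT 40: heading 75 -> 35
  -- iteration 8/9 --
  FD 11: (-21.969,-0.351) -> (-12.958,5.959) [heading=35, draw]
  RT 40: heading 35 -> 355
  -- iteration 9/9 --
  FD 11: (-12.958,5.959) -> (-2,5) [heading=355, draw]
  RT 40: heading 355 -> 315
]
Final: pos=(-2,5), heading=315, 9 segment(s) drawn

Start position: (-2, 5)
Final position: (-2, 5)
Distance = 0; < 1e-6 -> CLOSED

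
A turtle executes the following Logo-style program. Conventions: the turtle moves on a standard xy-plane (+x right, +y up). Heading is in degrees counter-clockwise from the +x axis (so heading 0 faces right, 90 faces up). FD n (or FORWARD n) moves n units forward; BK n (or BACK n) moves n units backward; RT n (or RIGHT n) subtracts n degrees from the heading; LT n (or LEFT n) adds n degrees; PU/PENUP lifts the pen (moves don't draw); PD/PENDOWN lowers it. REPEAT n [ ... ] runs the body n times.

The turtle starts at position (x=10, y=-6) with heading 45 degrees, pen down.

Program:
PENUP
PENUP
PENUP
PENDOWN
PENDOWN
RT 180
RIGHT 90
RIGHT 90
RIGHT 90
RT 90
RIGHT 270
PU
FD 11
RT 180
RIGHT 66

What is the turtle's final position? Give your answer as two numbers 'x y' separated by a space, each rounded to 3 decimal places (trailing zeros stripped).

Answer: 17.778 -13.778

Derivation:
Executing turtle program step by step:
Start: pos=(10,-6), heading=45, pen down
PU: pen up
PU: pen up
PU: pen up
PD: pen down
PD: pen down
RT 180: heading 45 -> 225
RT 90: heading 225 -> 135
RT 90: heading 135 -> 45
RT 90: heading 45 -> 315
RT 90: heading 315 -> 225
RT 270: heading 225 -> 315
PU: pen up
FD 11: (10,-6) -> (17.778,-13.778) [heading=315, move]
RT 180: heading 315 -> 135
RT 66: heading 135 -> 69
Final: pos=(17.778,-13.778), heading=69, 0 segment(s) drawn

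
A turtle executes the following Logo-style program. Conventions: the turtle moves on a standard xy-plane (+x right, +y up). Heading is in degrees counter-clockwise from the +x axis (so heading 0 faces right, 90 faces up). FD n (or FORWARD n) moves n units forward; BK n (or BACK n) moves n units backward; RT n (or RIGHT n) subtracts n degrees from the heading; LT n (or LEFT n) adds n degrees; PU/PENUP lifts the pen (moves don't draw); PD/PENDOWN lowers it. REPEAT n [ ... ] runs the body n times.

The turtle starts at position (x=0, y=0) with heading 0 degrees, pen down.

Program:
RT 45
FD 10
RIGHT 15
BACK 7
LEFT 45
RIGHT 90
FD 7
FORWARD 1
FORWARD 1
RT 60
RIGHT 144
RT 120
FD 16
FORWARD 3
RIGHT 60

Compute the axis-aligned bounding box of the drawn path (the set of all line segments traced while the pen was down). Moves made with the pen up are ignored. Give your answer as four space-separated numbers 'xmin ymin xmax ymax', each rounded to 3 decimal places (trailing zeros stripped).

Executing turtle program step by step:
Start: pos=(0,0), heading=0, pen down
RT 45: heading 0 -> 315
FD 10: (0,0) -> (7.071,-7.071) [heading=315, draw]
RT 15: heading 315 -> 300
BK 7: (7.071,-7.071) -> (3.571,-1.009) [heading=300, draw]
LT 45: heading 300 -> 345
RT 90: heading 345 -> 255
FD 7: (3.571,-1.009) -> (1.759,-7.77) [heading=255, draw]
FD 1: (1.759,-7.77) -> (1.501,-8.736) [heading=255, draw]
FD 1: (1.501,-8.736) -> (1.242,-9.702) [heading=255, draw]
RT 60: heading 255 -> 195
RT 144: heading 195 -> 51
RT 120: heading 51 -> 291
FD 16: (1.242,-9.702) -> (6.976,-24.64) [heading=291, draw]
FD 3: (6.976,-24.64) -> (8.051,-27.44) [heading=291, draw]
RT 60: heading 291 -> 231
Final: pos=(8.051,-27.44), heading=231, 7 segment(s) drawn

Segment endpoints: x in {0, 1.242, 1.501, 1.759, 3.571, 6.976, 7.071, 8.051}, y in {-27.44, -24.64, -9.702, -8.736, -7.77, -7.071, -1.009, 0}
xmin=0, ymin=-27.44, xmax=8.051, ymax=0

Answer: 0 -27.44 8.051 0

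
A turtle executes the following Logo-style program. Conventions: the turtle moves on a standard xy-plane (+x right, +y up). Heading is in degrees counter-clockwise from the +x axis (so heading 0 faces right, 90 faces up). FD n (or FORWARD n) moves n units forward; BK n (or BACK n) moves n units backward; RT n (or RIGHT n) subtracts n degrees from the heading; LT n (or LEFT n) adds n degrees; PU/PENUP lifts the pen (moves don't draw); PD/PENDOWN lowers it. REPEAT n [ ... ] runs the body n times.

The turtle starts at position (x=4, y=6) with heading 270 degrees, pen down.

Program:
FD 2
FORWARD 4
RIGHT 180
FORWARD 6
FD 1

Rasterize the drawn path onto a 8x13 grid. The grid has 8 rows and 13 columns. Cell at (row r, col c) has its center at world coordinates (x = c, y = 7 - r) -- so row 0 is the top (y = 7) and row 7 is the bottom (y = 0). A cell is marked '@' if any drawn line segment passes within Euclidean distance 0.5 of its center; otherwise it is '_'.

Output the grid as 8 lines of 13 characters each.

Answer: ____@________
____@________
____@________
____@________
____@________
____@________
____@________
____@________

Derivation:
Segment 0: (4,6) -> (4,4)
Segment 1: (4,4) -> (4,0)
Segment 2: (4,0) -> (4,6)
Segment 3: (4,6) -> (4,7)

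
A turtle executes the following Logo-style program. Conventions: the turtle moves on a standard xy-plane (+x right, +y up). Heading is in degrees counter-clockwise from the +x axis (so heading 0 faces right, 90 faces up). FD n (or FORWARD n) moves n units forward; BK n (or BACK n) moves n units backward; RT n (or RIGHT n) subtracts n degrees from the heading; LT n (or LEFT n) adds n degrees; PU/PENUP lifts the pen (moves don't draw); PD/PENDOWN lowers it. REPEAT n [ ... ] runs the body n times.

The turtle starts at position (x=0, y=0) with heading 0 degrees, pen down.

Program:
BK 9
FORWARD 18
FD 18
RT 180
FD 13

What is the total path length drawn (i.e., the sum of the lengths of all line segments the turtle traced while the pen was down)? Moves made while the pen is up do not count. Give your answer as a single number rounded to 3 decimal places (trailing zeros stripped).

Answer: 58

Derivation:
Executing turtle program step by step:
Start: pos=(0,0), heading=0, pen down
BK 9: (0,0) -> (-9,0) [heading=0, draw]
FD 18: (-9,0) -> (9,0) [heading=0, draw]
FD 18: (9,0) -> (27,0) [heading=0, draw]
RT 180: heading 0 -> 180
FD 13: (27,0) -> (14,0) [heading=180, draw]
Final: pos=(14,0), heading=180, 4 segment(s) drawn

Segment lengths:
  seg 1: (0,0) -> (-9,0), length = 9
  seg 2: (-9,0) -> (9,0), length = 18
  seg 3: (9,0) -> (27,0), length = 18
  seg 4: (27,0) -> (14,0), length = 13
Total = 58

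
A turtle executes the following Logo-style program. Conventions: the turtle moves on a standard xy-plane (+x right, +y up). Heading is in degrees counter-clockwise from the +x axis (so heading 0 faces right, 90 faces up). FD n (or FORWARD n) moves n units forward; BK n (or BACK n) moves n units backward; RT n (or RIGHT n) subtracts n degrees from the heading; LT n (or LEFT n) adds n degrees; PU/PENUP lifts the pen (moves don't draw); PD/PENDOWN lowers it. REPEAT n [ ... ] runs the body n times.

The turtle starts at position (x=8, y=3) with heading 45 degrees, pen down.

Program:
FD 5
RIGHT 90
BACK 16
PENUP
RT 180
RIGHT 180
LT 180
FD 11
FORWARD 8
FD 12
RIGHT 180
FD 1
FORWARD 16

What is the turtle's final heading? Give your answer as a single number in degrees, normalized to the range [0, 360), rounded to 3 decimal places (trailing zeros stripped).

Executing turtle program step by step:
Start: pos=(8,3), heading=45, pen down
FD 5: (8,3) -> (11.536,6.536) [heading=45, draw]
RT 90: heading 45 -> 315
BK 16: (11.536,6.536) -> (0.222,17.849) [heading=315, draw]
PU: pen up
RT 180: heading 315 -> 135
RT 180: heading 135 -> 315
LT 180: heading 315 -> 135
FD 11: (0.222,17.849) -> (-7.556,25.627) [heading=135, move]
FD 8: (-7.556,25.627) -> (-13.213,31.284) [heading=135, move]
FD 12: (-13.213,31.284) -> (-21.698,39.77) [heading=135, move]
RT 180: heading 135 -> 315
FD 1: (-21.698,39.77) -> (-20.991,39.062) [heading=315, move]
FD 16: (-20.991,39.062) -> (-9.678,27.749) [heading=315, move]
Final: pos=(-9.678,27.749), heading=315, 2 segment(s) drawn

Answer: 315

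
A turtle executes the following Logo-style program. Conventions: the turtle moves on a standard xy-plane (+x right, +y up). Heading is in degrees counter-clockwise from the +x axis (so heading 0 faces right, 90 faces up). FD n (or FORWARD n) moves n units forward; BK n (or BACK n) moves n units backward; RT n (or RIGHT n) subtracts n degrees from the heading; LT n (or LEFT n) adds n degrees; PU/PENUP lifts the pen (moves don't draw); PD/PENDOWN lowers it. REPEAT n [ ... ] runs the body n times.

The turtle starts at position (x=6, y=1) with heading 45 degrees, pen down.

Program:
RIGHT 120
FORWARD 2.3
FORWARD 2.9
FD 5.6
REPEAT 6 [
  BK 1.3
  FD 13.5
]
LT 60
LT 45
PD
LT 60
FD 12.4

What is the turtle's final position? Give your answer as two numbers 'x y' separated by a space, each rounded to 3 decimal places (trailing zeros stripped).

Answer: 27.741 -67.738

Derivation:
Executing turtle program step by step:
Start: pos=(6,1), heading=45, pen down
RT 120: heading 45 -> 285
FD 2.3: (6,1) -> (6.595,-1.222) [heading=285, draw]
FD 2.9: (6.595,-1.222) -> (7.346,-4.023) [heading=285, draw]
FD 5.6: (7.346,-4.023) -> (8.795,-9.432) [heading=285, draw]
REPEAT 6 [
  -- iteration 1/6 --
  BK 1.3: (8.795,-9.432) -> (8.459,-8.176) [heading=285, draw]
  FD 13.5: (8.459,-8.176) -> (11.953,-21.216) [heading=285, draw]
  -- iteration 2/6 --
  BK 1.3: (11.953,-21.216) -> (11.616,-19.961) [heading=285, draw]
  FD 13.5: (11.616,-19.961) -> (15.11,-33.001) [heading=285, draw]
  -- iteration 3/6 --
  BK 1.3: (15.11,-33.001) -> (14.774,-31.745) [heading=285, draw]
  FD 13.5: (14.774,-31.745) -> (18.268,-44.785) [heading=285, draw]
  -- iteration 4/6 --
  BK 1.3: (18.268,-44.785) -> (17.932,-43.529) [heading=285, draw]
  FD 13.5: (17.932,-43.529) -> (21.426,-56.569) [heading=285, draw]
  -- iteration 5/6 --
  BK 1.3: (21.426,-56.569) -> (21.089,-55.313) [heading=285, draw]
  FD 13.5: (21.089,-55.313) -> (24.583,-68.353) [heading=285, draw]
  -- iteration 6/6 --
  BK 1.3: (24.583,-68.353) -> (24.247,-67.098) [heading=285, draw]
  FD 13.5: (24.247,-67.098) -> (27.741,-80.138) [heading=285, draw]
]
LT 60: heading 285 -> 345
LT 45: heading 345 -> 30
PD: pen down
LT 60: heading 30 -> 90
FD 12.4: (27.741,-80.138) -> (27.741,-67.738) [heading=90, draw]
Final: pos=(27.741,-67.738), heading=90, 16 segment(s) drawn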